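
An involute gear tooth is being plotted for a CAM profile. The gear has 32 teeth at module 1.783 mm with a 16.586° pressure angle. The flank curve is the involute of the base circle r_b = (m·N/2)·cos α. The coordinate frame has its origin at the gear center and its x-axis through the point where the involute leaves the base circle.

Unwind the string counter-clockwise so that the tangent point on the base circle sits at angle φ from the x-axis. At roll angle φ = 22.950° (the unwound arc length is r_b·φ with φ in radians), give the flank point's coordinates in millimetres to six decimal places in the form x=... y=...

x=29.447156 y=0.576354

pitch radius r_p = m·N/2 = 1.783·32/2 = 28.528000
base radius r_b = r_p·cos α = 28.528000·cos 16.586° = 27.341017
roll angle φ = 22.950° = 0.40055306 rad
x = r_b·(cos φ + φ·sin φ) = 27.341017·(0.92084548 + 0.40055306·0.38992769) = 29.447156
y = r_b·(sin φ − φ·cos φ) = 27.341017·(0.38992769 − 0.40055306·0.92084548) = 0.576354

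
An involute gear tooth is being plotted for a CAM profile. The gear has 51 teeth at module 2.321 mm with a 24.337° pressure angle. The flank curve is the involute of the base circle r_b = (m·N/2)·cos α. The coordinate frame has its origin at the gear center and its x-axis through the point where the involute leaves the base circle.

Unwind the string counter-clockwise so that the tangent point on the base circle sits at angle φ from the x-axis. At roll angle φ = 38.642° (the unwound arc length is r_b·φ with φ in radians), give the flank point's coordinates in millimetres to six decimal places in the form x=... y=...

x=64.830649 y=5.267500

pitch radius r_p = m·N/2 = 2.321·51/2 = 59.185500
base radius r_b = r_p·cos α = 59.185500·cos 24.337° = 53.926119
roll angle φ = 38.642° = 0.67443013 rad
x = r_b·(cos φ + φ·sin φ) = 53.926119·(0.78106293 + 0.67443013·0.62445231) = 64.830649
y = r_b·(sin φ − φ·cos φ) = 53.926119·(0.62445231 − 0.67443013·0.78106293) = 5.267500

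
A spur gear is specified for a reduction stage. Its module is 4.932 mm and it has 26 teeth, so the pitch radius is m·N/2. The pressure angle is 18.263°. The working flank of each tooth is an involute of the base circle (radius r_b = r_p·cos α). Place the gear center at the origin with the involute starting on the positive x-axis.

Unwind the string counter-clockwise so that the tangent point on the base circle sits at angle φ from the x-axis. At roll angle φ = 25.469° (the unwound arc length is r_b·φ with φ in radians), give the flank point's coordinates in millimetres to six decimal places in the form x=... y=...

x=66.607895 y=1.747675

pitch radius r_p = m·N/2 = 4.932·26/2 = 64.116000
base radius r_b = r_p·cos α = 64.116000·cos 18.263° = 60.886352
roll angle φ = 25.469° = 0.44451791 rad
x = r_b·(cos φ + φ·sin φ) = 60.886352·(0.90281808 + 0.44451791·0.43002269) = 66.607895
y = r_b·(sin φ − φ·cos φ) = 60.886352·(0.43002269 − 0.44451791·0.90281808) = 1.747675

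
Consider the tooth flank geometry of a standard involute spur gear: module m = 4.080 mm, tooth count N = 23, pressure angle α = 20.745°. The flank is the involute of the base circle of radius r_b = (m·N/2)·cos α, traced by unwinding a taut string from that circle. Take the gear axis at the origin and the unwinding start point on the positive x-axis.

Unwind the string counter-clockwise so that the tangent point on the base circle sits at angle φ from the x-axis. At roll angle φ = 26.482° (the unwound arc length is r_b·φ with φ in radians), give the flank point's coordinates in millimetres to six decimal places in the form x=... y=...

x=48.317408 y=1.413526

pitch radius r_p = m·N/2 = 4.080·23/2 = 46.920000
base radius r_b = r_p·cos α = 46.920000·cos 20.745° = 43.877995
roll angle φ = 26.482° = 0.46219809 rad
x = r_b·(cos φ + φ·sin φ) = 43.877995·(0.89507449 + 0.46219809·0.44591664) = 48.317408
y = r_b·(sin φ − φ·cos φ) = 43.877995·(0.44591664 − 0.46219809·0.89507449) = 1.413526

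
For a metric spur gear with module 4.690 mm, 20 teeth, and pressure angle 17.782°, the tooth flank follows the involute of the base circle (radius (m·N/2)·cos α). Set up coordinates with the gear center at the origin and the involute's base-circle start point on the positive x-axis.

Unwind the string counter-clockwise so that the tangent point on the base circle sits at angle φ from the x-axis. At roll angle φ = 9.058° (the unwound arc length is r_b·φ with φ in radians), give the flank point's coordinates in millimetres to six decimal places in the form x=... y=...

x=45.213975 y=0.058672

pitch radius r_p = m·N/2 = 4.690·20/2 = 46.900000
base radius r_b = r_p·cos α = 46.900000·cos 17.782° = 44.659370
roll angle φ = 9.058° = 0.15809192 rad
x = r_b·(cos φ + φ·sin φ) = 44.659370·(0.98752948 + 0.15809192·0.15743421) = 45.213975
y = r_b·(sin φ − φ·cos φ) = 44.659370·(0.15743421 − 0.15809192·0.98752948) = 0.058672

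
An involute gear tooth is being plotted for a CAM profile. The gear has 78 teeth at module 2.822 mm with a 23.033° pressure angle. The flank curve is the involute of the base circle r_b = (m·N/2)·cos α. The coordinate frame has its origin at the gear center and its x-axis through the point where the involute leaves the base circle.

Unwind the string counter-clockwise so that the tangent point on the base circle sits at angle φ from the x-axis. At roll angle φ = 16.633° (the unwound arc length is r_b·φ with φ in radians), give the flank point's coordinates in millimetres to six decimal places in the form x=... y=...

x=105.462474 y=0.819030

pitch radius r_p = m·N/2 = 2.822·78/2 = 110.058000
base radius r_b = r_p·cos α = 110.058000·cos 23.033° = 101.284138
roll angle φ = 16.633° = 0.29030061 rad
x = r_b·(cos φ + φ·sin φ) = 101.284138·(0.95815787 + 0.29030061·0.28624027) = 105.462474
y = r_b·(sin φ − φ·cos φ) = 101.284138·(0.28624027 − 0.29030061·0.95815787) = 0.819030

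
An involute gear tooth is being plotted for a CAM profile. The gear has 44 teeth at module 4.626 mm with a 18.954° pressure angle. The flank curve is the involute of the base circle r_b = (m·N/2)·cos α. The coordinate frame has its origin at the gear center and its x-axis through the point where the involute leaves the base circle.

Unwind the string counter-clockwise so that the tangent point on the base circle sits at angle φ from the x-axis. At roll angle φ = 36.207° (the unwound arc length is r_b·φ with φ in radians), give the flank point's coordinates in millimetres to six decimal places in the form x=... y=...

pitch radius r_p = m·N/2 = 4.626·44/2 = 101.772000
base radius r_b = r_p·cos α = 101.772000·cos 18.954° = 96.253887
roll angle φ = 36.207° = 0.63193136 rad
x = r_b·(cos φ + φ·sin φ) = 96.253887·(0.80688815 + 0.63193136·0.59070425) = 113.596209
y = r_b·(sin φ − φ·cos φ) = 96.253887·(0.59070425 − 0.63193136·0.80688815) = 7.777923

x=113.596209 y=7.777923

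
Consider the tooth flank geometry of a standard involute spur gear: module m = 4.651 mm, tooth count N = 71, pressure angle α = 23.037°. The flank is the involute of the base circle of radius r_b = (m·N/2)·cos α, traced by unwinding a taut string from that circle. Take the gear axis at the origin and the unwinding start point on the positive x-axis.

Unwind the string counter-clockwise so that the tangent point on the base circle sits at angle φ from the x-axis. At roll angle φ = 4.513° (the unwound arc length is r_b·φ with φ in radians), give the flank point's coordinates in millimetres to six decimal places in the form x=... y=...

x=152.413936 y=0.024735

pitch radius r_p = m·N/2 = 4.651·71/2 = 165.110500
base radius r_b = r_p·cos α = 165.110500·cos 23.037° = 151.943324
roll angle φ = 4.513° = 0.07876671 rad
x = r_b·(cos φ + φ·sin φ) = 151.943324·(0.99689951 + 0.07876671·0.07868529) = 152.413936
y = r_b·(sin φ − φ·cos φ) = 151.943324·(0.07868529 − 0.07876671·0.99689951) = 0.024735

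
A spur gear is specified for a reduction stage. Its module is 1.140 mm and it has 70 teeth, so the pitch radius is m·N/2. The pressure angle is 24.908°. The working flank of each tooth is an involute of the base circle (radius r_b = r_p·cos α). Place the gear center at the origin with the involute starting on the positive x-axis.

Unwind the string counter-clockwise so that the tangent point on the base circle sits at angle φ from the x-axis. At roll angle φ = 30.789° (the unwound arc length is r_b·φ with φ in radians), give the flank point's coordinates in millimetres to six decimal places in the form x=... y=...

x=41.042548 y=1.818350

pitch radius r_p = m·N/2 = 1.140·70/2 = 39.900000
base radius r_b = r_p·cos α = 39.900000·cos 24.908° = 36.188710
roll angle φ = 30.789° = 0.53736942 rad
x = r_b·(cos φ + φ·sin φ) = 36.188710·(0.85905819 + 0.53736942·0.51187795) = 41.042548
y = r_b·(sin φ − φ·cos φ) = 36.188710·(0.51187795 − 0.53736942·0.85905819) = 1.818350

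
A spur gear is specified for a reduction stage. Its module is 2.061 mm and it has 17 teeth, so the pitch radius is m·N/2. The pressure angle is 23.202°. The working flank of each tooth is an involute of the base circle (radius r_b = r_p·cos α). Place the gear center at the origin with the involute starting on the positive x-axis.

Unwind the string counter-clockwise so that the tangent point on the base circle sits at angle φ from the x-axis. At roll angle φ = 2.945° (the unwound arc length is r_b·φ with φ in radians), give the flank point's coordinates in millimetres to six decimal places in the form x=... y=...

pitch radius r_p = m·N/2 = 2.061·17/2 = 17.518500
base radius r_b = r_p·cos α = 17.518500·cos 23.202° = 16.101632
roll angle φ = 2.945° = 0.05139995 rad
x = r_b·(cos φ + φ·sin φ) = 16.101632·(0.99867931 + 0.05139995·0.05137732) = 16.122887
y = r_b·(sin φ − φ·cos φ) = 16.101632·(0.05137732 − 0.05139995·0.99867931) = 0.000729

x=16.122887 y=0.000729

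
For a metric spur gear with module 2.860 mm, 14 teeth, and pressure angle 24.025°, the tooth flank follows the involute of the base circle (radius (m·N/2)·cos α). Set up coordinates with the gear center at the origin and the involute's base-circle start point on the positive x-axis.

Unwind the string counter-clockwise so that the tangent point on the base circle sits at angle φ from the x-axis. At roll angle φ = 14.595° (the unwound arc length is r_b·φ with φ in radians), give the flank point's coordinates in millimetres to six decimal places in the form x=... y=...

x=18.869293 y=0.100095

pitch radius r_p = m·N/2 = 2.860·14/2 = 20.020000
base radius r_b = r_p·cos α = 20.020000·cos 24.025° = 18.285625
roll angle φ = 14.595° = 0.25473080 rad
x = r_b·(cos φ + φ·sin φ) = 18.285625·(0.96773116 + 0.25473080·0.25198491) = 18.869293
y = r_b·(sin φ − φ·cos φ) = 18.285625·(0.25198491 − 0.25473080·0.96773116) = 0.100095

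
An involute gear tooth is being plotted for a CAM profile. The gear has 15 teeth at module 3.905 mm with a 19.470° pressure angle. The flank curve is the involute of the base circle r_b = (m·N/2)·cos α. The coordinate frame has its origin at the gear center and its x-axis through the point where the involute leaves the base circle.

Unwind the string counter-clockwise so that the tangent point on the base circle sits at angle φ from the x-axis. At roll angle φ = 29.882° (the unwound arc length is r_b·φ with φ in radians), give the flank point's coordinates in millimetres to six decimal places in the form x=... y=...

pitch radius r_p = m·N/2 = 3.905·15/2 = 29.287500
base radius r_b = r_p·cos α = 29.287500·cos 19.470° = 27.612728
roll angle φ = 29.882° = 0.52153929 rad
x = r_b·(cos φ + φ·sin φ) = 27.612728·(0.86705331 + 0.52153929·0.49821537) = 31.116568
y = r_b·(sin φ − φ·cos φ) = 27.612728·(0.49821537 − 0.52153929·0.86705331) = 1.270545

x=31.116568 y=1.270545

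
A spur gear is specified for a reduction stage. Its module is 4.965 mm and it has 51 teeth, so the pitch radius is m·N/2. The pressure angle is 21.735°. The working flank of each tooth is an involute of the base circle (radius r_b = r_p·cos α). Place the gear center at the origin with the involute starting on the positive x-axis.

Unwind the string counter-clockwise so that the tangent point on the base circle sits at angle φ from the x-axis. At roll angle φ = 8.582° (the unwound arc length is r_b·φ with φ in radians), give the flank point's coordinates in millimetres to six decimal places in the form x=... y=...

pitch radius r_p = m·N/2 = 4.965·51/2 = 126.607500
base radius r_b = r_p·cos α = 126.607500·cos 21.735° = 117.606534
roll angle φ = 8.582° = 0.14978416 rad
x = r_b·(cos φ + φ·sin φ) = 117.606534·(0.98880331 + 0.14978416·0.14922471) = 118.918412
y = r_b·(sin φ − φ·cos φ) = 117.606534·(0.14922471 − 0.14978416·0.98880331) = 0.131442

x=118.918412 y=0.131442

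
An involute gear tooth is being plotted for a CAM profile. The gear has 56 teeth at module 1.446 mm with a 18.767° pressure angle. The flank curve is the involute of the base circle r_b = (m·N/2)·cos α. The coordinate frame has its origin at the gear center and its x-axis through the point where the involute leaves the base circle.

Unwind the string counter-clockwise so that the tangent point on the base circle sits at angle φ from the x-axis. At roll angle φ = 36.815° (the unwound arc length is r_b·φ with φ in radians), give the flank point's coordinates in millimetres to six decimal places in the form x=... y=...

x=45.450794 y=3.251984

pitch radius r_p = m·N/2 = 1.446·56/2 = 40.488000
base radius r_b = r_p·cos α = 40.488000·cos 18.767° = 38.335444
roll angle φ = 36.815° = 0.64254296 rad
x = r_b·(cos φ + φ·sin φ) = 38.335444·(0.80057452 + 0.64254296·0.59923321) = 45.450794
y = r_b·(sin φ − φ·cos φ) = 38.335444·(0.59923321 − 0.64254296·0.80057452) = 3.251984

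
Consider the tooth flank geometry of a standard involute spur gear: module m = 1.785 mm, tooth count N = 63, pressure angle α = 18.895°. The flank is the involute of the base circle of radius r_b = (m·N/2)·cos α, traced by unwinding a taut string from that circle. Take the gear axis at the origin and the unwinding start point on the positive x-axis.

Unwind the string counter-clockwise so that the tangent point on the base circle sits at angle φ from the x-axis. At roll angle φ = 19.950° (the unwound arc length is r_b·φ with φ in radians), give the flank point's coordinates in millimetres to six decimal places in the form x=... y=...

pitch radius r_p = m·N/2 = 1.785·63/2 = 56.227500
base radius r_b = r_p·cos α = 56.227500·cos 18.895° = 53.197604
roll angle φ = 19.950° = 0.34819319 rad
x = r_b·(cos φ + φ·sin φ) = 53.197604·(0.93999073 + 0.34819319·0.34119998) = 56.325316
y = r_b·(sin φ − φ·cos φ) = 53.197604·(0.34119998 − 0.34819319·0.93999073) = 0.739532

x=56.325316 y=0.739532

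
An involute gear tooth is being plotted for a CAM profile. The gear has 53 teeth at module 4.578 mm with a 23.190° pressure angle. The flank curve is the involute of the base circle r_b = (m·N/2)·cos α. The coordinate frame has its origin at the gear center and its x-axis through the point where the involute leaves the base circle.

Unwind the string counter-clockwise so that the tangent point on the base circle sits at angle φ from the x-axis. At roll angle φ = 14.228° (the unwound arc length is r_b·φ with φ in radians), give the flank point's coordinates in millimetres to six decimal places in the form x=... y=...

x=114.900575 y=0.565712

pitch radius r_p = m·N/2 = 4.578·53/2 = 121.317000
base radius r_b = r_p·cos α = 121.317000·cos 23.190° = 111.515082
roll angle φ = 14.228° = 0.24832545 rad
x = r_b·(cos φ + φ·sin φ) = 111.515082·(0.96932535 + 0.24832545·0.24578112) = 114.900575
y = r_b·(sin φ − φ·cos φ) = 111.515082·(0.24578112 − 0.24832545·0.96932535) = 0.565712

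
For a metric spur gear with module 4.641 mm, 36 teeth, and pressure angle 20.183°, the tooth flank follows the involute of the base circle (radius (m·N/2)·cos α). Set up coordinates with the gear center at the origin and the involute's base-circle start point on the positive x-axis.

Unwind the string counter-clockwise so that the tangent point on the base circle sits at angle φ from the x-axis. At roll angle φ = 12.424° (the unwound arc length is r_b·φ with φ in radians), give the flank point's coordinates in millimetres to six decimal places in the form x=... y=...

x=80.230133 y=0.265225

pitch radius r_p = m·N/2 = 4.641·36/2 = 83.538000
base radius r_b = r_p·cos α = 83.538000·cos 20.183° = 78.408385
roll angle φ = 12.424° = 0.21683971 rad
x = r_b·(cos φ + φ·sin φ) = 78.408385·(0.97658224 + 0.21683971·0.21514442) = 80.230133
y = r_b·(sin φ − φ·cos φ) = 78.408385·(0.21514442 − 0.21683971·0.97658224) = 0.265225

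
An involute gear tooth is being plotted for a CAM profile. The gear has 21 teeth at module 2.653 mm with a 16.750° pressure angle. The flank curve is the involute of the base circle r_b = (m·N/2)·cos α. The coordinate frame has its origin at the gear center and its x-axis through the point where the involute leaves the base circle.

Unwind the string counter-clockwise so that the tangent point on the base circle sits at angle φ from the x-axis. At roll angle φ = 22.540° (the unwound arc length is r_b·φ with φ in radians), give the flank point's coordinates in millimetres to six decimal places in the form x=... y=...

pitch radius r_p = m·N/2 = 2.653·21/2 = 27.856500
base radius r_b = r_p·cos α = 27.856500·cos 16.750° = 26.674587
roll angle φ = 22.540° = 0.39339721 rad
x = r_b·(cos φ + φ·sin φ) = 26.674587·(0.92361214 + 0.39339721·0.38332833) = 28.659508
y = r_b·(sin φ − φ·cos φ) = 26.674587·(0.38332833 − 0.39339721·0.92361214) = 0.533009

x=28.659508 y=0.533009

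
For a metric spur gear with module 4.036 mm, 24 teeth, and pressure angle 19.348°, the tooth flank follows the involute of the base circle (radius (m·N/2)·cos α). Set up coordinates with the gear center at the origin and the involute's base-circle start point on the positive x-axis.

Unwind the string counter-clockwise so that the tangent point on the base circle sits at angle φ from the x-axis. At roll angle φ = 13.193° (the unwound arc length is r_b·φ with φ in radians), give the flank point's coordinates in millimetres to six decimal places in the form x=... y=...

pitch radius r_p = m·N/2 = 4.036·24/2 = 48.432000
base radius r_b = r_p·cos α = 48.432000·cos 19.348° = 45.696741
roll angle φ = 13.193° = 0.23026129 rad
x = r_b·(cos φ + φ·sin φ) = 45.696741·(0.97360679 + 0.23026129·0.22823192) = 46.892158
y = r_b·(sin φ − φ·cos φ) = 45.696741·(0.22823192 − 0.23026129·0.97360679) = 0.184979

x=46.892158 y=0.184979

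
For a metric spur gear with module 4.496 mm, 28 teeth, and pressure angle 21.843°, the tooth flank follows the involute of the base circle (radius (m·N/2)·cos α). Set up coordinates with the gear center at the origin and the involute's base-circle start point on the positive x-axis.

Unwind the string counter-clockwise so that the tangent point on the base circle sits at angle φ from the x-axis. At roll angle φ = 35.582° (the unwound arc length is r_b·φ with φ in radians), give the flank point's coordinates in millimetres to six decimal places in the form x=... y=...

x=68.628213 y=4.487023

pitch radius r_p = m·N/2 = 4.496·28/2 = 62.944000
base radius r_b = r_p·cos α = 62.944000·cos 21.843° = 58.425052
roll angle φ = 35.582° = 0.62102305 rad
x = r_b·(cos φ + φ·sin φ) = 58.425052·(0.81328360 + 0.62102305·0.58186750) = 68.628213
y = r_b·(sin φ − φ·cos φ) = 58.425052·(0.58186750 − 0.62102305·0.81328360) = 4.487023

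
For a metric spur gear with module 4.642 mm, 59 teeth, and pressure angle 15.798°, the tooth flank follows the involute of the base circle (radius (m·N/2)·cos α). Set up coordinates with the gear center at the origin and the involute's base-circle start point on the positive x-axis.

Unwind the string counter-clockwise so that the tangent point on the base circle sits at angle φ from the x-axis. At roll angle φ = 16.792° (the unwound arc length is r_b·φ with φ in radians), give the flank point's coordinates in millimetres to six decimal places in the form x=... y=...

x=137.304466 y=1.096196

pitch radius r_p = m·N/2 = 4.642·59/2 = 136.939000
base radius r_b = r_p·cos α = 136.939000·cos 15.798° = 131.766471
roll angle φ = 16.792° = 0.29307569 rad
x = r_b·(cos φ + φ·sin φ) = 131.766471·(0.95735984 + 0.29307569·0.28889813) = 137.304466
y = r_b·(sin φ − φ·cos φ) = 131.766471·(0.28889813 − 0.29307569·0.95735984) = 1.096196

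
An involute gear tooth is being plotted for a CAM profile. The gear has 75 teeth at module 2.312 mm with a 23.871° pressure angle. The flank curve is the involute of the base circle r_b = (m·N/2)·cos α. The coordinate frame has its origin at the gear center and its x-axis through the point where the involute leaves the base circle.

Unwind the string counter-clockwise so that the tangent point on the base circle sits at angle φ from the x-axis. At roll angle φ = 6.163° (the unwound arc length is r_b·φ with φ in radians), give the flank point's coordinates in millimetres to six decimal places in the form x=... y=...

x=79.740922 y=0.032852

pitch radius r_p = m·N/2 = 2.312·75/2 = 86.700000
base radius r_b = r_p·cos α = 86.700000·cos 23.871° = 79.283587
roll angle φ = 6.163° = 0.10756464 rad
x = r_b·(cos φ + φ·sin φ) = 79.283587·(0.99422050 + 0.10756464·0.10735734) = 79.740922
y = r_b·(sin φ − φ·cos φ) = 79.283587·(0.10735734 − 0.10756464·0.99422050) = 0.032852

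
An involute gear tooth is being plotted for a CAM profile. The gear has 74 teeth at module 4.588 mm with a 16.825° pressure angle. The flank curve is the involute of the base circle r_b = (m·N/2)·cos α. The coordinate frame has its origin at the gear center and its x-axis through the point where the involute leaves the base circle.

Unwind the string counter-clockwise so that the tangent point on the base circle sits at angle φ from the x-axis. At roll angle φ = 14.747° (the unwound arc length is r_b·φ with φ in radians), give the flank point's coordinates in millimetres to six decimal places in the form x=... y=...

x=167.782658 y=0.917417

pitch radius r_p = m·N/2 = 4.588·74/2 = 169.756000
base radius r_b = r_p·cos α = 169.756000·cos 16.825° = 162.489305
roll angle φ = 14.747° = 0.25738370 rad
x = r_b·(cos φ + φ·sin φ) = 162.489305·(0.96705927 + 0.25738370·0.25455131) = 167.782658
y = r_b·(sin φ − φ·cos φ) = 162.489305·(0.25455131 − 0.25738370·0.96705927) = 0.917417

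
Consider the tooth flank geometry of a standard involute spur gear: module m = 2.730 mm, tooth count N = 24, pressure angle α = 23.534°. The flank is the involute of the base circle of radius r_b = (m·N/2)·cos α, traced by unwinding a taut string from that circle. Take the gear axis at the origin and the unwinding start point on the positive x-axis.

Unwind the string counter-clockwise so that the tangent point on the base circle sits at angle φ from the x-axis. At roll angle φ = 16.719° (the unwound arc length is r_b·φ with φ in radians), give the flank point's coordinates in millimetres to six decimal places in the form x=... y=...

pitch radius r_p = m·N/2 = 2.730·24/2 = 32.760000
base radius r_b = r_p·cos α = 32.760000·cos 23.534° = 30.035131
roll angle φ = 16.719° = 0.29180160 rad
x = r_b·(cos φ + φ·sin φ) = 30.035131·(0.95772715 + 0.29180160·0.28767813) = 31.286758
y = r_b·(sin φ − φ·cos φ) = 30.035131·(0.28767813 − 0.29180160·0.95772715) = 0.246643

x=31.286758 y=0.246643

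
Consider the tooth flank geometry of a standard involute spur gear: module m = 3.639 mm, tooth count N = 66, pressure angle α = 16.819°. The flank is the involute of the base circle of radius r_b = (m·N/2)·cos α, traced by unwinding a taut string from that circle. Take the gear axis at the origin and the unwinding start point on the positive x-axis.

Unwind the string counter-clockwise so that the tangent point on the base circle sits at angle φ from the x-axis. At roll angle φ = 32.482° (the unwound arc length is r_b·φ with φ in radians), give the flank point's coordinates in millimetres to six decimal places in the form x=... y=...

x=131.964418 y=6.759674

pitch radius r_p = m·N/2 = 3.639·66/2 = 120.087000
base radius r_b = r_p·cos α = 120.087000·cos 16.819° = 114.950110
roll angle φ = 32.482° = 0.56691785 rad
x = r_b·(cos φ + φ·sin φ) = 114.950110·(0.84356020 + 0.56691785·0.53703462) = 131.964418
y = r_b·(sin φ − φ·cos φ) = 114.950110·(0.53703462 − 0.56691785·0.84356020) = 6.759674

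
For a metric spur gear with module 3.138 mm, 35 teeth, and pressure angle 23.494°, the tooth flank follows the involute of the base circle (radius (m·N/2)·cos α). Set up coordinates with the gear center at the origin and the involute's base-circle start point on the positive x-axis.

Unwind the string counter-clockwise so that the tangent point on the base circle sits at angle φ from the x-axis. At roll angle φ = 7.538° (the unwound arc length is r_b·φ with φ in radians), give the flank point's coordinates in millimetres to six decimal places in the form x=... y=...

x=50.796621 y=0.038162

pitch radius r_p = m·N/2 = 3.138·35/2 = 54.915000
base radius r_b = r_p·cos α = 54.915000·cos 23.494° = 50.362647
roll angle φ = 7.538° = 0.13156292 rad
x = r_b·(cos φ + φ·sin φ) = 50.362647·(0.99135808 + 0.13156292·0.13118371) = 50.796621
y = r_b·(sin φ − φ·cos φ) = 50.362647·(0.13118371 − 0.13156292·0.99135808) = 0.038162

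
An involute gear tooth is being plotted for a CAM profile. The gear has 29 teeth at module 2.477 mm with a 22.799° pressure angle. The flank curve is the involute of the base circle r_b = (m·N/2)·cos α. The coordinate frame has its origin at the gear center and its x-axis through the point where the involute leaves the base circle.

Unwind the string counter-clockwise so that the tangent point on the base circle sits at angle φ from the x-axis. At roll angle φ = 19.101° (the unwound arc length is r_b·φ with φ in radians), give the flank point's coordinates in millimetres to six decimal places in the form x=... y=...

pitch radius r_p = m·N/2 = 2.477·29/2 = 35.916500
base radius r_b = r_p·cos α = 35.916500·cos 22.799° = 33.110341
roll angle φ = 19.101° = 0.33337534 rad
x = r_b·(cos φ + φ·sin φ) = 33.110341·(0.94494320 + 0.33337534·0.32723439) = 34.899461
y = r_b·(sin φ − φ·cos φ) = 33.110341·(0.32723439 − 0.33337534·0.94494320) = 0.404397

x=34.899461 y=0.404397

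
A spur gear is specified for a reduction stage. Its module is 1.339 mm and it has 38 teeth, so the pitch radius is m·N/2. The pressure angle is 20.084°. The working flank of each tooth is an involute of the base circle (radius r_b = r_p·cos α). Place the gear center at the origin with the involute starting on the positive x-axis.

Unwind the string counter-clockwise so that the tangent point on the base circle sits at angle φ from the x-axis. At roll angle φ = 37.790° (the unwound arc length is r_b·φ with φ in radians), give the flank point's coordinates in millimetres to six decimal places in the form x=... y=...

pitch radius r_p = m·N/2 = 1.339·38/2 = 25.441000
base radius r_b = r_p·cos α = 25.441000·cos 20.084° = 23.893937
roll angle φ = 37.790° = 0.65955992 rad
x = r_b·(cos φ + φ·sin φ) = 23.893937·(0.79026197 + 0.65955992·0.61276914) = 28.539395
y = r_b·(sin φ − φ·cos φ) = 23.893937·(0.61276914 − 0.65955992·0.79026197) = 2.187347

x=28.539395 y=2.187347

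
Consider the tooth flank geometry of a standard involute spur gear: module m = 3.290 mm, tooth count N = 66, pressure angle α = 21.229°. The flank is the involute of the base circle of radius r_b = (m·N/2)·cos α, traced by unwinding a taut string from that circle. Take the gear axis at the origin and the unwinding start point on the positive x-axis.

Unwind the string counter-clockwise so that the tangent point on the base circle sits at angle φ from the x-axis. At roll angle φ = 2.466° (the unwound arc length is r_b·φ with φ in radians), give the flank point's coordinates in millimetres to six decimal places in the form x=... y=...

pitch radius r_p = m·N/2 = 3.290·66/2 = 108.570000
base radius r_b = r_p·cos α = 108.570000·cos 21.229° = 101.202510
roll angle φ = 2.466° = 0.04303982 rad
x = r_b·(cos φ + φ·sin φ) = 101.202510·(0.99907393 + 0.04303982·0.04302653) = 101.296202
y = r_b·(sin φ − φ·cos φ) = 101.202510·(0.04302653 − 0.04303982·0.99907393) = 0.002689

x=101.296202 y=0.002689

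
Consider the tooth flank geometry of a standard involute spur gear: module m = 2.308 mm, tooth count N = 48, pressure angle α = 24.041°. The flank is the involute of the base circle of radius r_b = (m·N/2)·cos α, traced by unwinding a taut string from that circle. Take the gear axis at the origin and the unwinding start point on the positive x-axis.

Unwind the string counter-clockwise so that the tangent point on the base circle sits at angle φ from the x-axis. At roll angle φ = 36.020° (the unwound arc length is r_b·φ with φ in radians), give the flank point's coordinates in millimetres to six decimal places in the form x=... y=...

pitch radius r_p = m·N/2 = 2.308·48/2 = 55.392000
base radius r_b = r_p·cos α = 55.392000·cos 24.041° = 50.586975
roll angle φ = 36.020° = 0.62866760 rad
x = r_b·(cos φ + φ·sin φ) = 50.586975·(0.80881177 + 0.62866760·0.58806762) = 59.617298
y = r_b·(sin φ − φ·cos φ) = 50.586975·(0.58806762 − 0.62866760·0.80881177) = 4.026413

x=59.617298 y=4.026413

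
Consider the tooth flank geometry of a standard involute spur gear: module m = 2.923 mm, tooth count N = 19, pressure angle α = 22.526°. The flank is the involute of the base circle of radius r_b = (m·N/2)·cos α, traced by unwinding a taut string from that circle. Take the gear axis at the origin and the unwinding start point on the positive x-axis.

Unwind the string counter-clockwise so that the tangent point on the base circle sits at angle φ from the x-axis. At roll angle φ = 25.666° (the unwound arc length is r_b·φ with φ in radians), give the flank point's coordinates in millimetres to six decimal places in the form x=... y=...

x=28.095770 y=0.753237

pitch radius r_p = m·N/2 = 2.923·19/2 = 27.768500
base radius r_b = r_p·cos α = 27.768500·cos 22.526° = 25.649924
roll angle φ = 25.666° = 0.44795621 rad
x = r_b·(cos φ + φ·sin φ) = 25.649924·(0.90133420 + 0.44795621·0.43312430) = 28.095770
y = r_b·(sin φ − φ·cos φ) = 25.649924·(0.43312430 − 0.44795621·0.90133420) = 0.753237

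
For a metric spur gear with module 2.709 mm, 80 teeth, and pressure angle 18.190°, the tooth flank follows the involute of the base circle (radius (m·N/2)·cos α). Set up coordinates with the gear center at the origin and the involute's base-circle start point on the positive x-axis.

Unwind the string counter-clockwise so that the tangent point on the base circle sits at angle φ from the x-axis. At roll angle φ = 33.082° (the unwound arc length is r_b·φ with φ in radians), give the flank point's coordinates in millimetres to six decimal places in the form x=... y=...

x=118.700794 y=6.387674

pitch radius r_p = m·N/2 = 2.709·80/2 = 108.360000
base radius r_b = r_p·cos α = 108.360000·cos 18.190° = 102.944877
roll angle φ = 33.082° = 0.57738982 rad
x = r_b·(cos φ + φ·sin φ) = 102.944877·(0.83789024 + 0.57738982·0.54583876) = 118.700794
y = r_b·(sin φ − φ·cos φ) = 102.944877·(0.54583876 − 0.57738982·0.83789024) = 6.387674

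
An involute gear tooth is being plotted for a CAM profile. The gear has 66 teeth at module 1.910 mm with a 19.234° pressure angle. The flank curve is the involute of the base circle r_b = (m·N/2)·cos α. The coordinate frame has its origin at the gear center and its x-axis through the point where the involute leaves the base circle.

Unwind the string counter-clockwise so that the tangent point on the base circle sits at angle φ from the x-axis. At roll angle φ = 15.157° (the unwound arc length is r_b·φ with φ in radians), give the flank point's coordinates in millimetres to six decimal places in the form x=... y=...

x=61.557792 y=0.364679

pitch radius r_p = m·N/2 = 1.910·66/2 = 63.030000
base radius r_b = r_p·cos α = 63.030000·cos 19.234° = 59.511732
roll angle φ = 15.157° = 0.26453955 rad
x = r_b·(cos φ + φ·sin φ) = 59.511732·(0.96521299 + 0.26453955·0.26146487) = 61.557792
y = r_b·(sin φ − φ·cos φ) = 59.511732·(0.26146487 − 0.26453955·0.96521299) = 0.364679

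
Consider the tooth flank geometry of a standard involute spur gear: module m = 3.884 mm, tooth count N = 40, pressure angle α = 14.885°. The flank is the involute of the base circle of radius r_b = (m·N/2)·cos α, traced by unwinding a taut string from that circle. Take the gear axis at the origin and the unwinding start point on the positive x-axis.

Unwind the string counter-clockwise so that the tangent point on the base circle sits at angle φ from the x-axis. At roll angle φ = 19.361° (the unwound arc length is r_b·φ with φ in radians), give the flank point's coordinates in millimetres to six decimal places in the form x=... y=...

x=79.237877 y=0.954581

pitch radius r_p = m·N/2 = 3.884·40/2 = 77.680000
base radius r_b = r_p·cos α = 77.680000·cos 14.885° = 75.073320
roll angle φ = 19.361° = 0.33791320 rad
x = r_b·(cos φ + φ·sin φ) = 75.073320·(0.94344853 + 0.33791320·0.33151902) = 79.237877
y = r_b·(sin φ − φ·cos φ) = 75.073320·(0.33151902 − 0.33791320·0.94344853) = 0.954581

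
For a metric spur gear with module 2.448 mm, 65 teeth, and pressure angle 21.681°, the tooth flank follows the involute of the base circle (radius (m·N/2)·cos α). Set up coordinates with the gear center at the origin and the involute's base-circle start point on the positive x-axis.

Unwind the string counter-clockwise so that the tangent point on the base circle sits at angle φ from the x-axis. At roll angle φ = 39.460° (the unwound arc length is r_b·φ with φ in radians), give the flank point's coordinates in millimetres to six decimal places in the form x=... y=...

x=89.440070 y=7.674868

pitch radius r_p = m·N/2 = 2.448·65/2 = 79.560000
base radius r_b = r_p·cos α = 79.560000·cos 21.681° = 73.931538
roll angle φ = 39.460° = 0.68870692 rad
x = r_b·(cos φ + φ·sin φ) = 73.931538·(0.77206846 + 0.68870692·0.63553937) = 89.440070
y = r_b·(sin φ − φ·cos φ) = 73.931538·(0.63553937 − 0.68870692·0.77206846) = 7.674868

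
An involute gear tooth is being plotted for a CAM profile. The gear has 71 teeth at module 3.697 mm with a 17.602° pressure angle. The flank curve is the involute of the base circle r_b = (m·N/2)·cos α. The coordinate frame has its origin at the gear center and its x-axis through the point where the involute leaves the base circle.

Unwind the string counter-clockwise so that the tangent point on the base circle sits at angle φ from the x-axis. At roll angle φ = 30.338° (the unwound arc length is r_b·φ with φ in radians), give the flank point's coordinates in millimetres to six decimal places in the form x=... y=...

x=141.425356 y=6.018650

pitch radius r_p = m·N/2 = 3.697·71/2 = 131.243500
base radius r_b = r_p·cos α = 131.243500·cos 17.602° = 125.098694
roll angle φ = 30.338° = 0.52949799 rad
x = r_b·(cos φ + φ·sin φ) = 125.098694·(0.86306075 + 0.52949799·0.50510014) = 141.425356
y = r_b·(sin φ − φ·cos φ) = 125.098694·(0.50510014 − 0.52949799·0.86306075) = 6.018650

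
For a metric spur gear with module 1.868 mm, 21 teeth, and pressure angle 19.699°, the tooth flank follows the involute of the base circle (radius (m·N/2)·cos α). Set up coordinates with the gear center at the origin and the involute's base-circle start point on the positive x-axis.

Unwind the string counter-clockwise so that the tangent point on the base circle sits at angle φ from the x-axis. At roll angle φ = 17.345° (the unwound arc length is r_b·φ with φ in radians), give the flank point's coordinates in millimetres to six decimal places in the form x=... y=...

pitch radius r_p = m·N/2 = 1.868·21/2 = 19.614000
base radius r_b = r_p·cos α = 19.614000·cos 19.699° = 18.466119
roll angle φ = 17.345° = 0.30272736 rad
x = r_b·(cos φ + φ·sin φ) = 18.466119·(0.95452695 + 0.30272736·0.29812465) = 19.292984
y = r_b·(sin φ − φ·cos φ) = 18.466119·(0.29812465 − 0.30272736·0.95452695) = 0.169209

x=19.292984 y=0.169209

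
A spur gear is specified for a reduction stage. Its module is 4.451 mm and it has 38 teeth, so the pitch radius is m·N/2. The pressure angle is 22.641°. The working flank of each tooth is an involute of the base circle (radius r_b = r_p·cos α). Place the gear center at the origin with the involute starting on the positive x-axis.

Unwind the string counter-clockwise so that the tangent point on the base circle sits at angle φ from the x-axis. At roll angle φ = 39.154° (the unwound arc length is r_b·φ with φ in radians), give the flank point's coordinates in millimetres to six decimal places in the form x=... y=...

x=94.203224 y=7.921424

pitch radius r_p = m·N/2 = 4.451·38/2 = 84.569000
base radius r_b = r_p·cos α = 84.569000·cos 22.641° = 78.051689
roll angle φ = 39.154° = 0.68336622 rad
x = r_b·(cos φ + φ·sin φ) = 78.051689·(0.77545166 + 0.68336622·0.63140693) = 94.203224
y = r_b·(sin φ − φ·cos φ) = 78.051689·(0.63140693 − 0.68336622·0.77545166) = 7.921424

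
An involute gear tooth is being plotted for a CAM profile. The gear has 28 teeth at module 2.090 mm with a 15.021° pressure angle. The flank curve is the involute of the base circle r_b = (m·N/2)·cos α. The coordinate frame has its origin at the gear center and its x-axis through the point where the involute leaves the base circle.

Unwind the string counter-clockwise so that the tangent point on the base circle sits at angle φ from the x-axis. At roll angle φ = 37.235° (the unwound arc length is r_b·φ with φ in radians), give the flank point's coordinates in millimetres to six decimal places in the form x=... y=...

x=33.612398 y=2.477915

pitch radius r_p = m·N/2 = 2.090·28/2 = 29.260000
base radius r_b = r_p·cos α = 29.260000·cos 15.021° = 28.260212
roll angle φ = 37.235° = 0.64987335 rad
x = r_b·(cos φ + φ·sin φ) = 28.260212·(0.79616044 + 0.64987335·0.60508557) = 33.612398
y = r_b·(sin φ − φ·cos φ) = 28.260212·(0.60508557 − 0.64987335·0.79616044) = 2.477915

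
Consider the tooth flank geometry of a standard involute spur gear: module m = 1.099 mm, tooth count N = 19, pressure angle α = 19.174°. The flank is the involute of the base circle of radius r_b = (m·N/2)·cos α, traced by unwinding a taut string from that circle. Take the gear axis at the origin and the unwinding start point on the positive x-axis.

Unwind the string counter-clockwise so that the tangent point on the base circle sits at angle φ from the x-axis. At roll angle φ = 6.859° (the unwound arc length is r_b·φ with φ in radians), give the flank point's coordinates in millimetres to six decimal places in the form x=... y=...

x=9.931727 y=0.005631

pitch radius r_p = m·N/2 = 1.099·19/2 = 10.440500
base radius r_b = r_p·cos α = 10.440500·cos 19.174° = 9.861319
roll angle φ = 6.859° = 0.11971213 rad
x = r_b·(cos φ + φ·sin φ) = 9.861319·(0.99284306 + 0.11971213·0.11942641) = 9.931727
y = r_b·(sin φ − φ·cos φ) = 9.861319·(0.11942641 − 0.11971213·0.99284306) = 0.005631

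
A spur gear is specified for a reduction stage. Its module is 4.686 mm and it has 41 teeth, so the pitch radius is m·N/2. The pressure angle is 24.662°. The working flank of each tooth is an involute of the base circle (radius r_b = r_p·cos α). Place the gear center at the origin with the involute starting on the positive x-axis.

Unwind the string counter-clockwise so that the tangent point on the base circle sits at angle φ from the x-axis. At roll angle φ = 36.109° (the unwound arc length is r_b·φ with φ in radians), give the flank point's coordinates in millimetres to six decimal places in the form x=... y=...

x=102.953730 y=6.998844

pitch radius r_p = m·N/2 = 4.686·41/2 = 96.063000
base radius r_b = r_p·cos α = 96.063000·cos 24.662° = 87.300625
roll angle φ = 36.109° = 0.63022094 rad
x = r_b·(cos φ + φ·sin φ) = 87.300625·(0.80789732 + 0.63022094·0.58932327) = 102.953730
y = r_b·(sin φ − φ·cos φ) = 87.300625·(0.58932327 − 0.63022094·0.80789732) = 6.998844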